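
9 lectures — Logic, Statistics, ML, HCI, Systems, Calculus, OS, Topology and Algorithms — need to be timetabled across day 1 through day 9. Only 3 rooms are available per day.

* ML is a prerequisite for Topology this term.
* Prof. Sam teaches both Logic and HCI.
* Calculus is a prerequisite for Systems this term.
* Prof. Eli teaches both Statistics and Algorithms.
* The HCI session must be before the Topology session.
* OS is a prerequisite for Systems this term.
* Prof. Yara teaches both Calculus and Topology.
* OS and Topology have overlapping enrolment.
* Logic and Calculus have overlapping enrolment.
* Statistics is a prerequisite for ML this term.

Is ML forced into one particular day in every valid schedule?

ML can be day 2 (e.g. Logic -> day 3, OS -> day 1, Statistics -> day 1, Algorithms -> day 3, ML -> day 2, Calculus -> day 1, Systems -> day 2, Topology -> day 3, HCI -> day 2) or day 3 (e.g. Logic in day 3; Topology in day 4; Calculus in day 1; Algorithms in day 2; ML in day 3; OS in day 1; HCI in day 2; Statistics in day 1; Systems in day 2).

No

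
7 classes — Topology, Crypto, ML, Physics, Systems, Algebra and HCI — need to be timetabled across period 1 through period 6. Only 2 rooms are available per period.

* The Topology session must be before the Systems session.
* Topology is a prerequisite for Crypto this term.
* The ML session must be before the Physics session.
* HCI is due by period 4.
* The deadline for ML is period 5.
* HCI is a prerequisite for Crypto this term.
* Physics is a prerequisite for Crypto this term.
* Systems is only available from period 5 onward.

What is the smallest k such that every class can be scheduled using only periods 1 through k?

5

The precedence chain requires at least 3 distinct periods.
With at most 2 per period and 7 classes, at least 4 periods are needed.
Systems can't be placed before period 5, so the schedule must run through at least period 5.
5 works (last occupied period: period 5): for example Crypto=period 3; Algebra=period 3; HCI=period 1; Systems=period 5; Topology=period 2; ML=period 1; Physics=period 2.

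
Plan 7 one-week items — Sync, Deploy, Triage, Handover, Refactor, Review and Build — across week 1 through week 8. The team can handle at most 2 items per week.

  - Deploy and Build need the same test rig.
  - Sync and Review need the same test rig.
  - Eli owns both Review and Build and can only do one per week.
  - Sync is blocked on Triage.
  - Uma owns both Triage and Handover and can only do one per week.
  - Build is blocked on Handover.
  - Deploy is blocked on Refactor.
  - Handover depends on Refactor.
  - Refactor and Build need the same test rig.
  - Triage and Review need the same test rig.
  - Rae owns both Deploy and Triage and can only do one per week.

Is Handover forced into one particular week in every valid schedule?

Handover can be week 2 (e.g. Sync in week 2, Deploy in week 3, Build in week 4, Handover in week 2, Review in week 3, Refactor in week 1, Triage in week 1) or week 3 (e.g. Handover -> week 3, Build -> week 4, Deploy -> week 2, Sync -> week 2, Review -> week 3, Refactor -> week 1, Triage -> week 1).

No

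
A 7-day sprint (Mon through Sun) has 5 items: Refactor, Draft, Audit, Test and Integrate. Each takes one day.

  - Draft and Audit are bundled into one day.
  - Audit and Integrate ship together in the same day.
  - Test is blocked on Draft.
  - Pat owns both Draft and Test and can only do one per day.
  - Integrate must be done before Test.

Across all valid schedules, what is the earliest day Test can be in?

Tue

Precedence pushes Test to at least Tue.
Test at Tue is achievable: Test -> Tue, Draft -> Mon, Audit -> Mon, Refactor -> Mon, Integrate -> Mon.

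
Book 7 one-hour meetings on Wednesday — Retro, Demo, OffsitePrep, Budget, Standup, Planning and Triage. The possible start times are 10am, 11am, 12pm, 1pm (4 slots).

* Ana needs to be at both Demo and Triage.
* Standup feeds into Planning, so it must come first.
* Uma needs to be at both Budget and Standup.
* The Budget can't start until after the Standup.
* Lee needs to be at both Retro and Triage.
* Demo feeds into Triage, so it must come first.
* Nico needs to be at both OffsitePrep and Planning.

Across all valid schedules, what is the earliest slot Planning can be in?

Precedence pushes Planning to at least 11am.
Planning at 11am is achievable: Retro in 10am, Budget in 11am, OffsitePrep in 10am, Demo in 10am, Planning in 11am, Standup in 10am, Triage in 11am.

11am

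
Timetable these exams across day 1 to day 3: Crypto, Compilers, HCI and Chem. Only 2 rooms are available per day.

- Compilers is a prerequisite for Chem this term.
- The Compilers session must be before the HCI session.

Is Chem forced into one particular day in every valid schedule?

No

Chem can be day 2 (e.g. Chem -> day 2; Crypto -> day 1; Compilers -> day 1; HCI -> day 2) or day 3 (e.g. Compilers in day 1, Chem in day 3, Crypto in day 1, HCI in day 2).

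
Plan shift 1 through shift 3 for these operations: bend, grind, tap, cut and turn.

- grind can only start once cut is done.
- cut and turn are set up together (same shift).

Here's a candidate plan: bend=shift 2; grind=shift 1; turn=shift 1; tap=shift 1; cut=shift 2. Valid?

Invalid. grind can only start once cut is done.

cut and turn are set up together (same shift) — violated.
grind can only start once cut is done — violated.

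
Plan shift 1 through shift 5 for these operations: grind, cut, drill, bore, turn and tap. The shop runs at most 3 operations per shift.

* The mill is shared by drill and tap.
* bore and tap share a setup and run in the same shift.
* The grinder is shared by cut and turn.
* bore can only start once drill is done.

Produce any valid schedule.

drill=shift 1; grind=shift 1; tap=shift 2; turn=shift 2; bore=shift 2; cut=shift 1

Checking: drill(shift 1) before bore(shift 2); cut(shift 1) != turn(shift 2); drill(shift 1) != tap(shift 2); bore = tap = shift 2; max 3 per shift (cap 3).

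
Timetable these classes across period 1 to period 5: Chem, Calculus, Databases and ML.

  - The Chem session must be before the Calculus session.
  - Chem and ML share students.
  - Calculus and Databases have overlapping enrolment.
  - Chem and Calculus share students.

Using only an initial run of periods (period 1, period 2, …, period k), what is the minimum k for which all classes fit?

2 periods

The precedence chain requires at least 2 distinct periods.
2 works (last occupied period: period 2): for example ML -> period 2; Calculus -> period 2; Databases -> period 1; Chem -> period 1.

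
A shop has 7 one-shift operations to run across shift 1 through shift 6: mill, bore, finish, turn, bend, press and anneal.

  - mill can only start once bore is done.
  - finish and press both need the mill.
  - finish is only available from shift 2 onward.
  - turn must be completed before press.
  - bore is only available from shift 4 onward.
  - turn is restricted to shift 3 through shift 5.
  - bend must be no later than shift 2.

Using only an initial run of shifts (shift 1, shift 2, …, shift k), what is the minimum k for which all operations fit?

5 shifts

The precedence chain requires at least 2 distinct shifts.
Propagating the time windows through the other constraints, mill can't land before shift 5, so the schedule must run through at least shift 5.
5 works (last occupied shift: shift 5): for example press=shift 4, turn=shift 3, finish=shift 2, anneal=shift 1, bore=shift 4, mill=shift 5, bend=shift 1.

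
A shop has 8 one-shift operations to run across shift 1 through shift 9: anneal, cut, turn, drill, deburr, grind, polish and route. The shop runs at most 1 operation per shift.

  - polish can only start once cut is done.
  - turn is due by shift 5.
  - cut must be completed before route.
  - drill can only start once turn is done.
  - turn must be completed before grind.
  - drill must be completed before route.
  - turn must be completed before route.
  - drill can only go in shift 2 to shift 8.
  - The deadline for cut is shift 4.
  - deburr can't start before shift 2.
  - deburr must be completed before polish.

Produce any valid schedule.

cut -> shift 1; anneal -> shift 8; turn -> shift 2; polish -> shift 6; drill -> shift 3; route -> shift 5; deburr -> shift 4; grind -> shift 7

Checking: turn(shift 2) before drill(shift 3); turn(shift 2) before route(shift 5); cut(shift 1) before route(shift 5); turn(shift 2) before grind(shift 7); cut(shift 1) before polish(shift 6); deburr(shift 4) before polish(shift 6); drill(shift 3) before route(shift 5); turn=shift 2 in [shift 1,shift 5]; deburr=shift 4 in [shift 2,shift 9]; drill=shift 3 in [shift 2,shift 8]; cut=shift 1 in [shift 1,shift 4]; max 1 per shift (cap 1).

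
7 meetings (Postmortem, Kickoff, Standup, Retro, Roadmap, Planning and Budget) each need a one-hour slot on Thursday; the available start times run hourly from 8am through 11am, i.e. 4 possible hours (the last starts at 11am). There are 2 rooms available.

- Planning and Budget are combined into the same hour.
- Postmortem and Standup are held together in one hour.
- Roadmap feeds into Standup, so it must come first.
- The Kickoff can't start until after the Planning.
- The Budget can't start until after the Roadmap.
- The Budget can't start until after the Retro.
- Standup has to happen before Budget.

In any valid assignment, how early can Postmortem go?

Postmortem must be in the same hour as Standup, which can't be before 9am, so Postmortem is at least 9am; Postmortem must be in the same hour as Standup, which can't be after 9am, so Postmortem is at most 9am.
Postmortem at 9am is achievable: Budget=10am, Standup=9am, Roadmap=8am, Kickoff=11am, Retro=8am, Planning=10am, Postmortem=9am.

9am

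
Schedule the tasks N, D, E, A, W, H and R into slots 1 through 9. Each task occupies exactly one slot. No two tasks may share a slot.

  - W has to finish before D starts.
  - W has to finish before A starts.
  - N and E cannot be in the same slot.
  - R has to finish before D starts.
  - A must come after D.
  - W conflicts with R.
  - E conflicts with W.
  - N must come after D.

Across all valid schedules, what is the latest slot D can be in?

7

Precedence pushes D to at least 2; downstream work caps D at 8.
D at 7 is achievable: E in 3, H in 4, A in 8, W in 1, D in 7, N in 9, R in 2.
Nothing later works — the conflict and capacity constraints rule out every slot after 7.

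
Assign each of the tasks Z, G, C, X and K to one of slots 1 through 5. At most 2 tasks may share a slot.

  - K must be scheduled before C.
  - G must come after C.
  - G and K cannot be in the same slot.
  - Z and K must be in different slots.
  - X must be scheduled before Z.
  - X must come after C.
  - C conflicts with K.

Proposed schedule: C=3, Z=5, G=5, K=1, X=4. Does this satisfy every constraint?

G and K cannot be in the same slot — holds.
X must be scheduled before Z — holds.
Z and K must be in different slots — holds.
At most 2 tasks may share a slot — holds.
C conflicts with K — holds.
K must be scheduled before C — holds.
X must come after C — holds.
G must come after C — holds.

Yes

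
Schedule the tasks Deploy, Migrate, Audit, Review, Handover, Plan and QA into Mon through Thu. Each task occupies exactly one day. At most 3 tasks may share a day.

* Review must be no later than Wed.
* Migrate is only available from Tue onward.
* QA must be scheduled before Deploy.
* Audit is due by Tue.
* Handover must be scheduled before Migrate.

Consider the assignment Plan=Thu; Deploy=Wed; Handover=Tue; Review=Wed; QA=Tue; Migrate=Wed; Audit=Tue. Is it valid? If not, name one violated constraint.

At most 3 tasks may share a day — holds.
Migrate is only available from Tue onward — holds.
QA must be scheduled before Deploy — holds.
Review must be no later than Wed — holds.
Handover must be scheduled before Migrate — holds.
Audit is due by Tue — holds.

Valid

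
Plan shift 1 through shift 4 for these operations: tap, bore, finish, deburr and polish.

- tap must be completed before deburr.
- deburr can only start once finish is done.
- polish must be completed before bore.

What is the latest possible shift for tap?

shift 3

Downstream work caps tap at shift 3.
tap at shift 3 is achievable: bore=shift 2; deburr=shift 4; finish=shift 1; polish=shift 1; tap=shift 3.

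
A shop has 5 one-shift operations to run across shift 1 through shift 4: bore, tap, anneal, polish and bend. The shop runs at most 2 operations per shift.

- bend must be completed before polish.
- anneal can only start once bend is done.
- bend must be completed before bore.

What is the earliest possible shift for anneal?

shift 2

Precedence pushes anneal to at least shift 2.
anneal at shift 2 is achievable: bore in shift 2, anneal in shift 2, tap in shift 1, polish in shift 3, bend in shift 1.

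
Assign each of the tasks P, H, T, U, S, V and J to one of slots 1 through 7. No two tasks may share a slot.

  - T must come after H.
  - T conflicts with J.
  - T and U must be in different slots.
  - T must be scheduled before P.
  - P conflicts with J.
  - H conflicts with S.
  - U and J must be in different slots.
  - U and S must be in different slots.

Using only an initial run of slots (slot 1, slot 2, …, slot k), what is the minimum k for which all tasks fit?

The precedence chain requires at least 3 distinct slots.
With at most 1 per slot and 7 tasks, at least 7 slots are needed.
7 works (last occupied slot: 7): for example U -> 4, T -> 2, P -> 3, S -> 5, V -> 6, H -> 1, J -> 7.

7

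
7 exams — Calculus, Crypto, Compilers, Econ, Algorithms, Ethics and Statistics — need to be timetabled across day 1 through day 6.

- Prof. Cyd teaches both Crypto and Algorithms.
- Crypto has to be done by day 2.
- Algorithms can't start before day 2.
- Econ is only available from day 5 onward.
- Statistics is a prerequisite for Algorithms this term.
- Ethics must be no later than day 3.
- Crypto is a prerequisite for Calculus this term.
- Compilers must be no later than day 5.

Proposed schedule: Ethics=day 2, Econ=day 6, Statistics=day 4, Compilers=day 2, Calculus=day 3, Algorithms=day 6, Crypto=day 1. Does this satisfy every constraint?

Yes

Statistics is a prerequisite for Algorithms this term — holds.
Econ is only available from day 5 onward — holds.
Crypto has to be done by day 2 — holds.
Algorithms can't start before day 2 — holds.
Compilers must be no later than day 5 — holds.
Prof. Cyd teaches both Crypto and Algorithms — holds.
Ethics must be no later than day 3 — holds.
Crypto is a prerequisite for Calculus this term — holds.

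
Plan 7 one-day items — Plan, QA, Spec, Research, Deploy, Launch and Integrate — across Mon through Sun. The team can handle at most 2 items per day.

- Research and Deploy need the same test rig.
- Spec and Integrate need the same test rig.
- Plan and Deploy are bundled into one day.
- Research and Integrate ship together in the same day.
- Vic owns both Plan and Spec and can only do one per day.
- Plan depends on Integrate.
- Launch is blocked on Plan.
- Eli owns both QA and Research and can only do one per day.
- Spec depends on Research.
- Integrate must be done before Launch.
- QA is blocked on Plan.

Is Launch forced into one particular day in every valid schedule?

No

Launch can be Wed (e.g. QA -> Wed, Launch -> Wed, Plan -> Tue, Integrate -> Mon, Research -> Mon, Deploy -> Tue, Spec -> Thu) or Thu (e.g. Launch -> Thu; QA -> Wed; Integrate -> Mon; Deploy -> Tue; Research -> Mon; Plan -> Tue; Spec -> Wed).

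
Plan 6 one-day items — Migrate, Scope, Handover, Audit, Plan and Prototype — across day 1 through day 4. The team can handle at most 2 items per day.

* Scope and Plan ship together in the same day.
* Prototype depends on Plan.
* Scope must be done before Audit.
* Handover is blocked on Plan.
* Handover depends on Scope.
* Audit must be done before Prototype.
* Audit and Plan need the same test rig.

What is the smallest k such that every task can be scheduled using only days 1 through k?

3

The precedence chain requires at least 3 distinct days.
With at most 2 per day and 6 tasks, at least 3 days are needed.
3 works (last occupied day: day 3): for example Scope -> day 1, Migrate -> day 3, Prototype -> day 3, Handover -> day 2, Plan -> day 1, Audit -> day 2.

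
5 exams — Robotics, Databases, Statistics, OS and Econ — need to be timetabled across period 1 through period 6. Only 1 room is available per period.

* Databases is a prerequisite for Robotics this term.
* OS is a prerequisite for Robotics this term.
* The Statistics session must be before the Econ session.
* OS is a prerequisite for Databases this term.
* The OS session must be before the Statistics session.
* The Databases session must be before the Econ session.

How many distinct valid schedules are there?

30

Splitting on Robotics: it can be period 3 (3), period 4 (7), period 5 (10), period 6 (10). Listing each branch's schedules as (Databases, Statistics, OS, Econ) by period number:
Robotics=period 3: (2,4,1,5) (2,4,1,6) (2,5,1,6) — 3.
Robotics=period 4: (2,3,1,5) (2,3,1,6) (2,5,1,6) (3,2,1,5) (3,2,1,6) (3,5,1,6) (3,5,2,6) — 7.
Robotics=period 5: (2,3,1,4) (2,3,1,6) (2,4,1,6) (3,2,1,4) (3,2,1,6) (3,4,1,6) (3,4,2,6) (4,2,1,6) (4,3,1,6) (4,3,2,6) — 10.
Robotics=period 6: (2,3,1,4) (2,3,1,5) (2,4,1,5) (3,2,1,4) (3,2,1,5) (3,4,1,5) (3,4,2,5) (4,2,1,5) (4,3,1,5) (4,3,2,5) — 10.
Summing: 3 + 7 + 10 + 10 = 30.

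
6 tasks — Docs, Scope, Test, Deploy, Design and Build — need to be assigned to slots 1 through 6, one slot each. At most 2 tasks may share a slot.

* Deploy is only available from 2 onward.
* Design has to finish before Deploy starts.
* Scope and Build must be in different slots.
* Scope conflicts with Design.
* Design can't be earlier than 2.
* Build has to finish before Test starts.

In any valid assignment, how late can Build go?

Downstream work caps Build at 5.
Build at 5 is achievable: Build in 5; Deploy in 3; Docs in 1; Design in 2; Scope in 1; Test in 6.

5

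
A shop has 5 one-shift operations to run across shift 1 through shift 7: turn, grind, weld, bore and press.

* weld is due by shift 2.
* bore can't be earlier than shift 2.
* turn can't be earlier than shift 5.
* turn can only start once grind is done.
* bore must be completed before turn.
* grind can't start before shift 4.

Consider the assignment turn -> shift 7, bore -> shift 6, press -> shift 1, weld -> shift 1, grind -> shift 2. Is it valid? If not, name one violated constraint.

turn can't be earlier than shift 5 — holds.
bore must be completed before turn — holds.
bore can't be earlier than shift 2 — holds.
grind can't start before shift 4 — violated.
turn can only start once grind is done — holds.
weld is due by shift 2 — holds.

No — it violates: grind can't start before shift 4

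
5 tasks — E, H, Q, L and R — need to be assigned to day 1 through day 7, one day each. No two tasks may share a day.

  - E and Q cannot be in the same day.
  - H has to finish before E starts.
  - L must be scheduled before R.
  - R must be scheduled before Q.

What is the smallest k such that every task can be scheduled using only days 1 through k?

The precedence chain requires at least 3 distinct days.
With at most 1 per day and 5 tasks, at least 5 days are needed.
5 works (last occupied day: day 5): for example R in day 2, H in day 3, L in day 1, E in day 4, Q in day 5.

5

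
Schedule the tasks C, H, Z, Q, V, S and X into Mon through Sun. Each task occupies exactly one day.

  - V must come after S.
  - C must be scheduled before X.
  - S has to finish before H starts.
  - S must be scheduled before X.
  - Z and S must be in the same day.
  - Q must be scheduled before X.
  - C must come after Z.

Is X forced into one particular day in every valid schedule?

No

X can be Wed (e.g. S in Mon; X in Wed; C in Tue; V in Tue; Z in Mon; H in Tue; Q in Mon) or Thu (e.g. Q=Mon, V=Tue, X=Thu, S=Mon, H=Tue, Z=Mon, C=Tue).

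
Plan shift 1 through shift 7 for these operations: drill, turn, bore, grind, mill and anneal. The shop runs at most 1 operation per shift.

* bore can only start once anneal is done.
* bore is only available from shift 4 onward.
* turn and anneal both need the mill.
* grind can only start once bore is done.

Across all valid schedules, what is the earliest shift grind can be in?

shift 5

Precedence pushes grind to at least shift 5.
grind at shift 5 is achievable: grind=shift 5, turn=shift 3, drill=shift 2, mill=shift 6, anneal=shift 1, bore=shift 4.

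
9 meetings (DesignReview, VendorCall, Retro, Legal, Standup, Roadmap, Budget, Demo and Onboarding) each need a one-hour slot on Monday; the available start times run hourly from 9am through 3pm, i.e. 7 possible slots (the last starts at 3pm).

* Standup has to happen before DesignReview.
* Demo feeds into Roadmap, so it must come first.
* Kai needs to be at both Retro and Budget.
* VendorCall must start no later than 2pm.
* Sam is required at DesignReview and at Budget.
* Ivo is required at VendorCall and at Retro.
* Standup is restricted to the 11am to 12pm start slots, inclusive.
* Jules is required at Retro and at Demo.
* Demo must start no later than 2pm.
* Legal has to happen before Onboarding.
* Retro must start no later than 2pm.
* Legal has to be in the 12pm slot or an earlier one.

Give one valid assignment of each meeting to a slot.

VendorCall -> 9am; DesignReview -> 12pm; Demo -> 9am; Legal -> 9am; Budget -> 9am; Onboarding -> 10am; Roadmap -> 10am; Standup -> 11am; Retro -> 10am

Checking: Legal(9am) before Onboarding(10am); Demo(9am) before Roadmap(10am); Standup(11am) before DesignReview(12pm); DesignReview(12pm) != Budget(9am); Retro(10am) != Demo(9am); VendorCall(9am) != Retro(10am); Retro(10am) != Budget(9am); Retro=10am in [9am,2pm]; Standup=11am in [11am,12pm]; Demo=9am in [9am,2pm]; Legal=9am in [9am,12pm]; VendorCall=9am in [9am,2pm].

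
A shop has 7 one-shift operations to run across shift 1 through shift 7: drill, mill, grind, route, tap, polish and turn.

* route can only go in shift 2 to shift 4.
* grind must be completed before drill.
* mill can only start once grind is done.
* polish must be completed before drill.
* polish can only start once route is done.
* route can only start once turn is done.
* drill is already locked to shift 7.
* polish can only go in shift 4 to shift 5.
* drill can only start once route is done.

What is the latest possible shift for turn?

shift 3

Downstream work caps turn at shift 3.
turn at shift 3 is achievable: turn in shift 3, tap in shift 1, drill in shift 7, route in shift 4, polish in shift 5, mill in shift 2, grind in shift 1.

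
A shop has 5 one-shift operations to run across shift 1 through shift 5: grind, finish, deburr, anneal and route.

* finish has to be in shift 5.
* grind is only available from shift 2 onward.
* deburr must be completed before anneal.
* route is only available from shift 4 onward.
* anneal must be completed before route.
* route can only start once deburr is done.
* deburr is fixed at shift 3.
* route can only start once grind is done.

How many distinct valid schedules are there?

Enumerating: finish in shift 5, anneal in shift 4, grind in shift 2, route in shift 5, deburr in shift 3 | finish -> shift 5; route -> shift 5; anneal -> shift 4; deburr -> shift 3; grind -> shift 3 | route in shift 5; deburr in shift 3; grind in shift 4; finish in shift 5; anneal in shift 4.

3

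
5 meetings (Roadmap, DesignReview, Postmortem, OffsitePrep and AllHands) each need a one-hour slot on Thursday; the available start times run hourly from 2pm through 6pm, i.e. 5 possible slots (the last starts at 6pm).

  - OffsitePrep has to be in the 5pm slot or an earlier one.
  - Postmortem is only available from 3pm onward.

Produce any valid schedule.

AllHands -> 2pm; Roadmap -> 2pm; Postmortem -> 3pm; OffsitePrep -> 2pm; DesignReview -> 2pm

Checking: Postmortem=3pm in [3pm,6pm]; OffsitePrep=2pm in [2pm,5pm].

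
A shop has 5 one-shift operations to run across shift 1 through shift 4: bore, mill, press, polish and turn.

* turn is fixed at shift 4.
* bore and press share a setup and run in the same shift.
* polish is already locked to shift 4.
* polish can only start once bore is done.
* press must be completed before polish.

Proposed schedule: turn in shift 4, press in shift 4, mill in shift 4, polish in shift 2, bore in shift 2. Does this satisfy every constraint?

press must be completed before polish — violated.
polish is already locked to shift 4 — violated.
bore and press share a setup and run in the same shift — violated.
turn is fixed at shift 4 — holds.
polish can only start once bore is done — violated.

No. press must be completed before polish is not satisfied.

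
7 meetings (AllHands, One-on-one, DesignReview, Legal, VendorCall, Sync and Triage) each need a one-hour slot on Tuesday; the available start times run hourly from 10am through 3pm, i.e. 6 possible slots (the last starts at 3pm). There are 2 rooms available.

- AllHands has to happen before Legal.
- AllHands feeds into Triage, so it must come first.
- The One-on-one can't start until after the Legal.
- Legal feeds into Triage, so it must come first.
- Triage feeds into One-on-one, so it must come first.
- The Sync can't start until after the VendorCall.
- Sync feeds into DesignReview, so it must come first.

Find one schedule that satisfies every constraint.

Triage=12pm; Legal=11am; Sync=11am; AllHands=10am; DesignReview=12pm; VendorCall=10am; One-on-one=1pm

Checking: Legal(11am) before One-on-one(1pm); Legal(11am) before Triage(12pm); Sync(11am) before DesignReview(12pm); Triage(12pm) before One-on-one(1pm); AllHands(10am) before Triage(12pm); AllHands(10am) before Legal(11am); VendorCall(10am) before Sync(11am); max 2 per slot (cap 2).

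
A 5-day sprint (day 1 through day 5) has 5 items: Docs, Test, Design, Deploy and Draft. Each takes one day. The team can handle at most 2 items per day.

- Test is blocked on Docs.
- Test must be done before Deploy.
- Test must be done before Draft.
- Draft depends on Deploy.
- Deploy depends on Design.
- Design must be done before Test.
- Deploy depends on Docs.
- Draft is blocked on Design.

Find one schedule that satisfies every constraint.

Docs -> day 1, Test -> day 2, Deploy -> day 3, Draft -> day 4, Design -> day 1

Checking: Docs(day 1) before Deploy(day 3); Docs(day 1) before Test(day 2); Test(day 2) before Draft(day 4); Test(day 2) before Deploy(day 3); Deploy(day 3) before Draft(day 4); Design(day 1) before Draft(day 4); Design(day 1) before Deploy(day 3); Design(day 1) before Test(day 2); max 2 per day (cap 2).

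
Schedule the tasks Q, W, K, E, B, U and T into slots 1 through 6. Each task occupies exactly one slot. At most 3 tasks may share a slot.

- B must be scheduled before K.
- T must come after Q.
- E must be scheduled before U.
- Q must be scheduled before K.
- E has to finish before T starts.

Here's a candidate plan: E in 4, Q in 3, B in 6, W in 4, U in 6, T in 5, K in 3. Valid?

No — it violates: B must be scheduled before K

At most 3 tasks may share a slot — holds.
T must come after Q — holds.
E must be scheduled before U — holds.
E has to finish before T starts — holds.
Q must be scheduled before K — violated.
B must be scheduled before K — violated.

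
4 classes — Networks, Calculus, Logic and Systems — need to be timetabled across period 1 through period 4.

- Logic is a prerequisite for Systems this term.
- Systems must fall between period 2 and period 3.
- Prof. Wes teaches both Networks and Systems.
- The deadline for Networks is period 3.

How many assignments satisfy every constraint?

24

Splitting on Networks: it can be period 1 (12), period 2 (8), period 3 (4). Listing each branch's schedules as (Calculus, Logic, Systems) by period number:
Networks=period 1: (1,1,2) (1,1,3) (1,2,3) (2,1,2) (2,1,3) (2,2,3) (3,1,2) (3,1,3) (3,2,3) (4,1,2) (4,1,3) (4,2,3) — 12.
Networks=period 2: (1,1,3) (1,2,3) (2,1,3) (2,2,3) (3,1,3) (3,2,3) (4,1,3) (4,2,3) — 8.
Networks=period 3: (1,1,2) (2,1,2) (3,1,2) (4,1,2) — 4.
Summing: 12 + 8 + 4 = 24.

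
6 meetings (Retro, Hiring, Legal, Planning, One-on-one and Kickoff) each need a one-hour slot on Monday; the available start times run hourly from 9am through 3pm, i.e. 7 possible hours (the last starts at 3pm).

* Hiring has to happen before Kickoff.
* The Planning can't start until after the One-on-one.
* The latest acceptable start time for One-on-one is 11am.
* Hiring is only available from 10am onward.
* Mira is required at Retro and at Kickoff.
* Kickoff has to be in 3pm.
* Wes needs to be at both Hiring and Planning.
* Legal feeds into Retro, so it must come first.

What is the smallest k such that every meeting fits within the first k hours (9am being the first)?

The precedence chain requires at least 2 distinct hours.
Kickoff can't be placed before 3pm — that is hour 7 counting from 9am — so the schedule must run through at least 7 hours.
7 works (last occupied hour: 3pm): for example Planning -> 11am, Hiring -> 10am, Retro -> 10am, Kickoff -> 3pm, One-on-one -> 9am, Legal -> 9am.

7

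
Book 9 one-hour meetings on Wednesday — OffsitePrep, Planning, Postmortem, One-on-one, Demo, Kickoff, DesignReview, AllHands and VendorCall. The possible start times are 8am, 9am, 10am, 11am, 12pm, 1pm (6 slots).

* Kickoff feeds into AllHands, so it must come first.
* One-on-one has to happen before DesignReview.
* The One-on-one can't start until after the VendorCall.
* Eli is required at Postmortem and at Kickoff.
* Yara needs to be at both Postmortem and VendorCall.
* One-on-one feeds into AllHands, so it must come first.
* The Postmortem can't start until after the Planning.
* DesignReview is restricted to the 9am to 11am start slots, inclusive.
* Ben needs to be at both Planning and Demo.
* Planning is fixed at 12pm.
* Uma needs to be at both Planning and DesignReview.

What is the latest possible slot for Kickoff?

12pm

Downstream work caps Kickoff at 12pm.
Kickoff at 12pm is achievable: One-on-one -> 9am, Kickoff -> 12pm, Planning -> 12pm, Demo -> 8am, Postmortem -> 1pm, OffsitePrep -> 8am, AllHands -> 1pm, VendorCall -> 8am, DesignReview -> 10am.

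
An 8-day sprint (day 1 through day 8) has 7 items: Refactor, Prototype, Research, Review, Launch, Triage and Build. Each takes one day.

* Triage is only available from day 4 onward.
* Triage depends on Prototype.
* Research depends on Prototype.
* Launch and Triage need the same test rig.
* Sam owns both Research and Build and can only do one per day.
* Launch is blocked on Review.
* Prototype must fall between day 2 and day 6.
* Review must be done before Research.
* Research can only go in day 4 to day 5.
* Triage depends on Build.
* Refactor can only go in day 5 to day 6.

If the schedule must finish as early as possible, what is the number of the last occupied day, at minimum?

The precedence chain requires at least 2 distinct days.
Refactor can't be placed before day 5, so the schedule must run through at least day 5.
5 works (last occupied day: day 5): for example Triage -> day 4, Review -> day 1, Research -> day 4, Build -> day 1, Launch -> day 2, Refactor -> day 5, Prototype -> day 2.

5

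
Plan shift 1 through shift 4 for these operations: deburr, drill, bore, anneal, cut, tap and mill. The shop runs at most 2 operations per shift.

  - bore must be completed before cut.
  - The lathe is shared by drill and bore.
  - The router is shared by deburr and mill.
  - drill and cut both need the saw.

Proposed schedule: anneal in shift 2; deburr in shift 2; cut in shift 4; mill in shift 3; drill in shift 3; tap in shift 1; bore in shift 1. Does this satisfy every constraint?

Valid

The router is shared by deburr and mill — holds.
drill and cut both need the saw — holds.
The lathe is shared by drill and bore — holds.
The shop runs at most 2 operations per shift — holds.
bore must be completed before cut — holds.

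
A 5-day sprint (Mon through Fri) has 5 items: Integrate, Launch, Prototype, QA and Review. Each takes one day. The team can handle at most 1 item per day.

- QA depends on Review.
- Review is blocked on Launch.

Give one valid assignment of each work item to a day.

Prototype -> Fri, QA -> Wed, Review -> Tue, Launch -> Mon, Integrate -> Thu

Checking: Review(Tue) before QA(Wed); Launch(Mon) before Review(Tue); max 1 per day (cap 1).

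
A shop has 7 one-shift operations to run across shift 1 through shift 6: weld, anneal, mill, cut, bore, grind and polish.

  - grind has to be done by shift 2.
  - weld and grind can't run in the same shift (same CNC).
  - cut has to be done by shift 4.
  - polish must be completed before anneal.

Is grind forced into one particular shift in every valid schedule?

No

grind can be shift 1 (e.g. cut=shift 1; mill=shift 1; grind=shift 1; polish=shift 1; weld=shift 2; anneal=shift 2; bore=shift 1) or shift 2 (e.g. grind in shift 2; bore in shift 1; cut in shift 1; mill in shift 1; weld in shift 1; polish in shift 1; anneal in shift 2).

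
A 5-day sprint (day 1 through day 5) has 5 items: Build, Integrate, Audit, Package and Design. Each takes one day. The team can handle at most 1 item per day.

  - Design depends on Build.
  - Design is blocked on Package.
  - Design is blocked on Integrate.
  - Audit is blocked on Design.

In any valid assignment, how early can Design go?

Precedence pushes Design to at least day 2; downstream work caps Design at day 4.
Design at day 4 is achievable: Design=day 4; Build=day 1; Audit=day 5; Integrate=day 2; Package=day 3.
Nothing earlier works — the capacity limit rule out every day before day 4.

day 4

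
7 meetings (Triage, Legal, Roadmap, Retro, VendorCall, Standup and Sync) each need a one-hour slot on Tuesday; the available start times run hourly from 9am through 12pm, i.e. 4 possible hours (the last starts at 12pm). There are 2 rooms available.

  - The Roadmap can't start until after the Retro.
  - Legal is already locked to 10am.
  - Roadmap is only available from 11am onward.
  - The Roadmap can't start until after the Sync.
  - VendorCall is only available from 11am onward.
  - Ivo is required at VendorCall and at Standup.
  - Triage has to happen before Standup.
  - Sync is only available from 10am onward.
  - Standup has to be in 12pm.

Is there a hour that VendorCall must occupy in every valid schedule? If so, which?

11am

VendorCall's window is 11am–12pm.
Standup is fixed at 12pm, and VendorCall can't share a hour with Standup.
So VendorCall must be 11am.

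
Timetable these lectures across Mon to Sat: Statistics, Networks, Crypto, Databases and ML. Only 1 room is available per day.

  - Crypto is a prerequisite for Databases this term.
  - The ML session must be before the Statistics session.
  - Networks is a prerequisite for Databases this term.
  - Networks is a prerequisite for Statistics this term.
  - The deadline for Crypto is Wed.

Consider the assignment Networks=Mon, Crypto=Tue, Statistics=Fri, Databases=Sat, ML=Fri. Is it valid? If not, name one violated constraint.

Only 1 room is available per day — violated.
Crypto is a prerequisite for Databases this term — holds.
The ML session must be before the Statistics session — violated.
The deadline for Crypto is Wed — holds.
Networks is a prerequisite for Databases this term — holds.
Networks is a prerequisite for Statistics this term — holds.

No. Only 1 room is available per day is not satisfied.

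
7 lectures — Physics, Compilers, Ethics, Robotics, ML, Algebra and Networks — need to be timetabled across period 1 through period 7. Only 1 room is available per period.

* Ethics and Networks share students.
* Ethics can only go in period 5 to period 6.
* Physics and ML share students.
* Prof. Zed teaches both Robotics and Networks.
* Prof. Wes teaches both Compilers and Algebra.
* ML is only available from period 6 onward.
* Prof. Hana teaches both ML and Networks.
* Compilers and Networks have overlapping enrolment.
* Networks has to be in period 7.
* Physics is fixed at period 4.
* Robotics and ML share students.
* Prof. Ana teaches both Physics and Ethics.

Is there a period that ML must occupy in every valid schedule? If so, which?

ML's window is period 6–period 7.
Networks is fixed at period 7, and ML can't share a period with Networks.
So ML must be period 6.

period 6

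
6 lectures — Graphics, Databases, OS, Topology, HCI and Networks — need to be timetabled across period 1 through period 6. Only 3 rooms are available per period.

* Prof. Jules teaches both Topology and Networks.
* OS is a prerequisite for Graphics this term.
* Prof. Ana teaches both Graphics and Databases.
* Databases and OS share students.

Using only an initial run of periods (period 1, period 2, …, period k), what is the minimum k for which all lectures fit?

3

The precedence chain requires at least 2 distinct periods.
With at most 3 per period and 6 lectures, at least 2 periods are needed.
Could 2 periods be enough, i.e. nothing placed later than period 2? No: Graphics must come after OS (at period 1 or later) → {period 2}; OS must come before Graphics (at period 2 or earlier) → {period 1}; Databases can't share with OS (period 1) → {period 2}; Databases can't share with Graphics (period 2) → nothing is left.
So 2 periods is not enough.
3 works (last occupied period: period 3): for example Graphics -> period 2; Networks -> period 2; Databases -> period 3; OS -> period 1; Topology -> period 1; HCI -> period 1.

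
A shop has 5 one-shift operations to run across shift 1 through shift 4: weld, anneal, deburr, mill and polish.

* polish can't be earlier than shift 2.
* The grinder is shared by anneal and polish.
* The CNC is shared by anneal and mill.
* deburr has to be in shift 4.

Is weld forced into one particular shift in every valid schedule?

No

weld can be shift 1 (e.g. polish in shift 2, deburr in shift 4, anneal in shift 1, mill in shift 2, weld in shift 1) or shift 2 (e.g. polish -> shift 2, weld -> shift 2, deburr -> shift 4, anneal -> shift 1, mill -> shift 2).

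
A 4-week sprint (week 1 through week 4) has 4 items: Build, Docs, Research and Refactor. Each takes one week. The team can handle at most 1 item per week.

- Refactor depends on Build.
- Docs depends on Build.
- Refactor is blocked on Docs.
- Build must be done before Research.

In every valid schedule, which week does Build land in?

Downstream work caps Build at week 2.
So Build is pinned to week 1.

week 1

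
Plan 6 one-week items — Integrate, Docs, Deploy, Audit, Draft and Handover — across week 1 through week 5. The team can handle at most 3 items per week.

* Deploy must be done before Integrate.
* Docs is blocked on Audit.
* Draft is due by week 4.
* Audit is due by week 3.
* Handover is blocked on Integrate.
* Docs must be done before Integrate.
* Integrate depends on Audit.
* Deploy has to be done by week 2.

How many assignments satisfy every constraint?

40

Splitting on Integrate: it can be week 3 (16), week 4 (24). Listing each branch's schedules as (Docs, Deploy, Audit, Draft, Handover) by week number:
Integrate=week 3: (2,1,1,1,4) (2,1,1,1,5) (2,1,1,2,4) (2,1,1,2,5) (2,1,1,3,4) (2,1,1,3,5) (2,1,1,4,4) (2,1,1,4,5) (2,2,1,1,4) (2,2,1,1,5) (2,2,1,2,4) (2,2,1,2,5) (2,2,1,3,4) (2,2,1,3,5) (2,2,1,4,4) (2,2,1,4,5) — 16.
Integrate=week 4: (2,1,1,1,5) (2,1,1,2,5) (2,1,1,3,5) (2,1,1,4,5) (2,2,1,1,5) (2,2,1,2,5) (2,2,1,3,5) (2,2,1,4,5) (3,1,1,1,5) (3,1,1,2,5) (3,1,1,3,5) (3,1,1,4,5) (3,1,2,1,5) (3,1,2,2,5) (3,1,2,3,5) (3,1,2,4,5) (3,2,1,1,5) (3,2,1,2,5) (3,2,1,3,5) (3,2,1,4,5) (3,2,2,1,5) (3,2,2,2,5) (3,2,2,3,5) (3,2,2,4,5) — 24.
Summing: 16 + 24 = 40.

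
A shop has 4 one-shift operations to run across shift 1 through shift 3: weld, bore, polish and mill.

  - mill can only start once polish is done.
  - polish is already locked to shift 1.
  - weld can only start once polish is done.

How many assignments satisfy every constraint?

12

Splitting on weld: it can be shift 2 (6), shift 3 (6). Listing each branch's schedules as (bore, polish, mill) by shift number:
weld=shift 2: (1,1,2) (1,1,3) (2,1,2) (2,1,3) (3,1,2) (3,1,3) — 6.
weld=shift 3: (1,1,2) (1,1,3) (2,1,2) (2,1,3) (3,1,2) (3,1,3) — 6.
Summing: 6 + 6 = 12.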